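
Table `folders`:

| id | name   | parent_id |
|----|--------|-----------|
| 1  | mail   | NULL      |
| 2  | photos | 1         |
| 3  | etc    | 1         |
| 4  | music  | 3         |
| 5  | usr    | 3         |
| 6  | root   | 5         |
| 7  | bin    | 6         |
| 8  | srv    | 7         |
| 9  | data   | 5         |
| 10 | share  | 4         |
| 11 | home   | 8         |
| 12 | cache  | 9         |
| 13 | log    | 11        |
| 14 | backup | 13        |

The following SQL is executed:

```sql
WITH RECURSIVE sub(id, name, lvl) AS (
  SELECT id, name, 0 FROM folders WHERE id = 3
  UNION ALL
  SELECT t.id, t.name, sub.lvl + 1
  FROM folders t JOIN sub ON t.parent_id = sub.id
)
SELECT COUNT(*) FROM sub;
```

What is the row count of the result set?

12

Base: id=3 (etc) at lvl 0.
Iteration 1: rows with parent_id in {3} -> music (id 4, lvl 1), usr (id 5, lvl 1).
Iteration 2: rows with parent_id in {4,5} -> root (id 6, lvl 2), data (id 9, lvl 2), share (id 10, lvl 2).
Iteration 3: rows with parent_id in {6,9,10} -> bin (id 7, lvl 3), cache (id 12, lvl 3).
Iteration 4: rows with parent_id in {7,12} -> srv (id 8, lvl 4).
Iteration 5: rows with parent_id in {8} -> home (id 11, lvl 5).
Iteration 6: rows with parent_id in {11} -> log (id 13, lvl 6).
Iteration 7: rows with parent_id in {13} -> backup (id 14, lvl 7).
Iteration 8: no rows with parent_id in {14}; recursion stops.
Total rows emitted: 12.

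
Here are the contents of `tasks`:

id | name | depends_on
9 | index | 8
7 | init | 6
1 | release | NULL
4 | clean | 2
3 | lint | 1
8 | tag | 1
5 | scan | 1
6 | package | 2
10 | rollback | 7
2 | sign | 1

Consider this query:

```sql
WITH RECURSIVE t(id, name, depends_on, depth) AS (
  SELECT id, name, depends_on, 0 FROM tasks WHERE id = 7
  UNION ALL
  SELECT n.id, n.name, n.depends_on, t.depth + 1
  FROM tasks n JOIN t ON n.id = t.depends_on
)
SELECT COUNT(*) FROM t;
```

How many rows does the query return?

Base: id=7 (init), depends_on=6, depth 0.
Iteration 1: join on id=6 -> package (id 6, depends_on=2, depth 1).
Iteration 2: join on id=2 -> sign (id 2, depends_on=1, depth 2).
Iteration 3: join on id=1 -> release (id 1, depends_on=NULL, depth 3).
Iteration 4: depends_on is NULL; no match; recursion stops.
Total rows emitted: 4.

4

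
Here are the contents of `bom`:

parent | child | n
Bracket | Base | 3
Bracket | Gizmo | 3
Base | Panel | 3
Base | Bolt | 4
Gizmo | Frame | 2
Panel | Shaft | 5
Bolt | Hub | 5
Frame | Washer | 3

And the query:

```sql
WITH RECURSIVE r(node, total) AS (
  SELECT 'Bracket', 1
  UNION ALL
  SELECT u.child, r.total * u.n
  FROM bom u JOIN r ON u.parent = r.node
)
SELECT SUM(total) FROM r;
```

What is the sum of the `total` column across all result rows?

157

Base: (Bracket, total=1).
Iteration 1: components of {Bracket} -> Base = 1*3 = 3, Gizmo = 1*3 = 3.
Iteration 2: components of {Base,Gizmo} -> Bolt = 3*4 = 12, Frame = 3*2 = 6, Panel = 3*3 = 9.
Iteration 3: components of {Bolt,Frame,Panel} -> Hub = 12*5 = 60, Shaft = 9*5 = 45, Washer = 6*3 = 18.
Iteration 4: no further components; recursion stops.
SUM(total) = 1 + 3 + 3 + 9 + 12 + 6 + 45 + 60 + 18 = 157.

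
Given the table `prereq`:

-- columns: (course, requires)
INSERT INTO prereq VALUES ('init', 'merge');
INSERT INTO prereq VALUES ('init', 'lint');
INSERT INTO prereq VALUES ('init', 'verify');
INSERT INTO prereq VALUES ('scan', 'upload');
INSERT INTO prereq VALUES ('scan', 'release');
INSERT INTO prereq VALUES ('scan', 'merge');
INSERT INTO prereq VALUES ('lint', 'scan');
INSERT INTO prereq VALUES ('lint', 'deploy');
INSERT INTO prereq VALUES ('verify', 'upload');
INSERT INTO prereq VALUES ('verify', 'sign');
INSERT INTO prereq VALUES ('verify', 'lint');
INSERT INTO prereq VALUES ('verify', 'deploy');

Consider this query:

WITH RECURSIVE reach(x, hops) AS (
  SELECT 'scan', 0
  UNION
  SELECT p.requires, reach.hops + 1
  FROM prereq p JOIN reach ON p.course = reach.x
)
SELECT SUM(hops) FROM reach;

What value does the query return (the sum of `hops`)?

3

Base: (scan, hops=0).
Iteration 1: edges from {scan} -> (merge, hops=1), (release, hops=1), (upload, hops=1).
Iteration 2: no outgoing edges from {merge,release,upload}; recursion stops.
SUM(hops) = 0 + 1 + 1 + 1 = 3.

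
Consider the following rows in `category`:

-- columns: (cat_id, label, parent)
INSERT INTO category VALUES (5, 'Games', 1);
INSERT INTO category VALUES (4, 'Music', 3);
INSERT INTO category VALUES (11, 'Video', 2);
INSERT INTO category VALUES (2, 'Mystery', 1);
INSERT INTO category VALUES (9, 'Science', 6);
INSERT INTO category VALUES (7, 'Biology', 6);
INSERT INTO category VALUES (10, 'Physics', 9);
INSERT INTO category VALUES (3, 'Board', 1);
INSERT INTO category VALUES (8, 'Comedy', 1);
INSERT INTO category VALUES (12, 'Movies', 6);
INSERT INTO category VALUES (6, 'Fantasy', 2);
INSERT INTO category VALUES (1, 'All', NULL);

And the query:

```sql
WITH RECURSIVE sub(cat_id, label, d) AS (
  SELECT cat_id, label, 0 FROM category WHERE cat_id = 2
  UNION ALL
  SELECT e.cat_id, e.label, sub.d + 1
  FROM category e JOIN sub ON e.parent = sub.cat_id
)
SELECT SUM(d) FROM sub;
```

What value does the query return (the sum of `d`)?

Base: cat_id=2 (Mystery) at d 0.
Iteration 1: rows with parent in {2} -> Fantasy (id 6, d 1), Video (id 11, d 1).
Iteration 2: rows with parent in {6,11} -> Biology (id 7, d 2), Science (id 9, d 2), Movies (id 12, d 2).
Iteration 3: rows with parent in {7,9,12} -> Physics (id 10, d 3).
Iteration 4: no rows with parent in {10}; recursion stops.
SUM(d) = 0 + 1 + 1 + 2 + 2 + 2 + 3 = 11.

11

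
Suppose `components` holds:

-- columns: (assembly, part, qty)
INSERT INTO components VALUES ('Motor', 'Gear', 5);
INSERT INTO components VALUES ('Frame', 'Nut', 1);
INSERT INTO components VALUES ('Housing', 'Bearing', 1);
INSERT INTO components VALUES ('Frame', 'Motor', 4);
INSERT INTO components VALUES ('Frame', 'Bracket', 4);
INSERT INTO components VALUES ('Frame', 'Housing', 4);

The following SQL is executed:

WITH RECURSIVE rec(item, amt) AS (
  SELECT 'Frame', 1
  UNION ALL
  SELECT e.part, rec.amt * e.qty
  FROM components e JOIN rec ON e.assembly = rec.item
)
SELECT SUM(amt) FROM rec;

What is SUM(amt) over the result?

38

Base: (Frame, amt=1).
Iteration 1: components of {Frame} -> Bracket = 1*4 = 4, Housing = 1*4 = 4, Motor = 1*4 = 4, Nut = 1*1 = 1.
Iteration 2: components of {Bracket,Housing,Motor,Nut} -> Bearing = 4*1 = 4, Gear = 4*5 = 20.
Iteration 3: no further components; recursion stops.
SUM(amt) = 1 + 4 + 4 + 1 + 4 + 4 + 20 = 38.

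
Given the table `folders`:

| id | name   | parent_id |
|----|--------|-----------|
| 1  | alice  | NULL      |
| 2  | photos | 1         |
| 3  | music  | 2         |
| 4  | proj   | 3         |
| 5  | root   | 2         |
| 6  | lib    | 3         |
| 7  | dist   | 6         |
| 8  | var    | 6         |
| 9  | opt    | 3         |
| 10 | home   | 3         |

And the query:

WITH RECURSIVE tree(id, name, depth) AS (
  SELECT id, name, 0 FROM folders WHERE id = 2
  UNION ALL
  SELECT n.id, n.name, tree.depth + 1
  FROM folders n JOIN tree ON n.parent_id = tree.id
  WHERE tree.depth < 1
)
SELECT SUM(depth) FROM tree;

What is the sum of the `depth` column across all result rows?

2

Base: id=2 (photos) at depth 0.
Iteration 1: rows with parent_id in {2} -> music (id 3, depth 1), root (id 5, depth 1).
Iteration 2: depth < 1 fails for all current rows; recursion stops.
SUM(depth) = 0 + 1 + 1 = 2.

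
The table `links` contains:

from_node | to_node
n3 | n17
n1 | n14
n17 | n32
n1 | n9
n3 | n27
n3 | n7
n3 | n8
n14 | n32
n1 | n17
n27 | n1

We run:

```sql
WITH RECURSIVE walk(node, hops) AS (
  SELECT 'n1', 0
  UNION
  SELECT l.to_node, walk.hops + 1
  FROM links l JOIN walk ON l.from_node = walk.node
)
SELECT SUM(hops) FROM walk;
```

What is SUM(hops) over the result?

5

Base: (n1, hops=0).
Iteration 1: edges from {n1} -> (n14, hops=1), (n17, hops=1), (n9, hops=1).
Iteration 2: edges from {n14,n17,n9} -> (n32, hops=2). [UNION drops 1 duplicate row(s)]
Iteration 3: no outgoing edges from {n32}; recursion stops.
SUM(hops) = 0 + 1 + 1 + 1 + 2 = 5.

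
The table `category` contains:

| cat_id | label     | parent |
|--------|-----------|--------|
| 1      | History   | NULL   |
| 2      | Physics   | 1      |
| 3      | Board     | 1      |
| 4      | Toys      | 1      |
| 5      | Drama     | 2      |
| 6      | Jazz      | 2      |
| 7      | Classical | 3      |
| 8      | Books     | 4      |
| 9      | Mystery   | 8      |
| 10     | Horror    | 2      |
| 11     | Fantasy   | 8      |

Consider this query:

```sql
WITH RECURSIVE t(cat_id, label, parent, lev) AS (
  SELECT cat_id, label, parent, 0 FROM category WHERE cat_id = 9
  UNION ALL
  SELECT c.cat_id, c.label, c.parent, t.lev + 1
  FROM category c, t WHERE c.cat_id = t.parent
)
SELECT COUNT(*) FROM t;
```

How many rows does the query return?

Base: cat_id=9 (Mystery), parent=8, lev 0.
Iteration 1: join on cat_id=8 -> Books (id 8, parent=4, lev 1).
Iteration 2: join on cat_id=4 -> Toys (id 4, parent=1, lev 2).
Iteration 3: join on cat_id=1 -> History (id 1, parent=NULL, lev 3).
Iteration 4: parent is NULL; no match; recursion stops.
Total rows emitted: 4.

4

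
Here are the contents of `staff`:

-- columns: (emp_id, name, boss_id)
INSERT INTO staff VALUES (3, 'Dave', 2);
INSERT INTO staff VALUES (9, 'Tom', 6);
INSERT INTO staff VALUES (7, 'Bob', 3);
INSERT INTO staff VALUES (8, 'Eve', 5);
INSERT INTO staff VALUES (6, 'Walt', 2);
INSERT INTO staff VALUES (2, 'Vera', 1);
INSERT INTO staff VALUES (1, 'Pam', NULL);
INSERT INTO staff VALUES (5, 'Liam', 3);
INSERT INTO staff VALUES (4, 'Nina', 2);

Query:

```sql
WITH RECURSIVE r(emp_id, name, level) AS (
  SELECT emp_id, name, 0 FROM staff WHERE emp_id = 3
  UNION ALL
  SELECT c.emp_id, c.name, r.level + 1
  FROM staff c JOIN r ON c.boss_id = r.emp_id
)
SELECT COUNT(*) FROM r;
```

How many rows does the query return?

Base: emp_id=3 (Dave) at level 0.
Iteration 1: rows with boss_id in {3} -> Liam (id 5, level 1), Bob (id 7, level 1).
Iteration 2: rows with boss_id in {5,7} -> Eve (id 8, level 2).
Iteration 3: no rows with boss_id in {8}; recursion stops.
Total rows emitted: 4.

4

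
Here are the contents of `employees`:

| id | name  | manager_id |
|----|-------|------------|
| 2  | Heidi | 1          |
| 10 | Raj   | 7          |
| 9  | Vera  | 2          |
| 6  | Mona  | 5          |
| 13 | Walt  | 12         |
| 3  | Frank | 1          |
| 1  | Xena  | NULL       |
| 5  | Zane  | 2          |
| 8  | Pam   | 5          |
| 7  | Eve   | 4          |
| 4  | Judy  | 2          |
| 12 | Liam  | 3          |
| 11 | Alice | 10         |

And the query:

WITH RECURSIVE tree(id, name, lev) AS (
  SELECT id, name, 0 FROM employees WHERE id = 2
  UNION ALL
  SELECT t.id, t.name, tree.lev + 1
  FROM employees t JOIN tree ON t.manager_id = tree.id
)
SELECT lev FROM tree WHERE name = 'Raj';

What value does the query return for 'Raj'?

Base: id=2 (Heidi) at lev 0.
Iteration 1: rows with manager_id in {2} -> Judy (id 4, lev 1), Zane (id 5, lev 1), Vera (id 9, lev 1).
Iteration 2: rows with manager_id in {4,5,9} -> Mona (id 6, lev 2), Eve (id 7, lev 2), Pam (id 8, lev 2).
Iteration 3: rows with manager_id in {6,7,8} -> Raj (id 10, lev 3).
Iteration 4: rows with manager_id in {10} -> Alice (id 11, lev 4).
Iteration 5: no rows with manager_id in {11}; recursion stops.

3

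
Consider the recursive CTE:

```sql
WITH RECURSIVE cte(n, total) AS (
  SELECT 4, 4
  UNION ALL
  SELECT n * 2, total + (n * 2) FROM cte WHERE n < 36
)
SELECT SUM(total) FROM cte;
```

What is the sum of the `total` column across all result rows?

Base: n=4, total=4.
Iteration 1: 4 < 36 holds -> n = 4 * 2 = 8, total = 4 + 8 = 12.
Iteration 2: 8 < 36 holds -> n = 8 * 2 = 16, total = 12 + 16 = 28.
Iteration 3: 16 < 36 holds -> n = 16 * 2 = 32, total = 28 + 32 = 60.
Iteration 4: 32 < 36 holds -> n = 32 * 2 = 64, total = 60 + 64 = 124.
Iteration 5: 64 < 36 fails; recursion stops.
SUM(total) = 4 + 12 + 28 + 60 + 124 = 228.

228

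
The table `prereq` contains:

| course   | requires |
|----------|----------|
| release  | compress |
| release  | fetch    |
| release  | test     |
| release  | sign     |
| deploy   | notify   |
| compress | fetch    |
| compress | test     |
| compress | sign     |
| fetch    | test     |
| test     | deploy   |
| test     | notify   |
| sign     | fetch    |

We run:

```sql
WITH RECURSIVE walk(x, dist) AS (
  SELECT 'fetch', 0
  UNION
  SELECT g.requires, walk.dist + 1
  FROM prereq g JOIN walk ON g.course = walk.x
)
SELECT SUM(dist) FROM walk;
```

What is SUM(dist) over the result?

Base: (fetch, dist=0).
Iteration 1: edges from {fetch} -> (test, dist=1).
Iteration 2: edges from {test} -> (deploy, dist=2), (notify, dist=2).
Iteration 3: edges from {deploy,notify} -> (notify, dist=3).
Iteration 4: no outgoing edges from {notify}; recursion stops.
SUM(dist) = 0 + 1 + 2 + 2 + 3 = 8.

8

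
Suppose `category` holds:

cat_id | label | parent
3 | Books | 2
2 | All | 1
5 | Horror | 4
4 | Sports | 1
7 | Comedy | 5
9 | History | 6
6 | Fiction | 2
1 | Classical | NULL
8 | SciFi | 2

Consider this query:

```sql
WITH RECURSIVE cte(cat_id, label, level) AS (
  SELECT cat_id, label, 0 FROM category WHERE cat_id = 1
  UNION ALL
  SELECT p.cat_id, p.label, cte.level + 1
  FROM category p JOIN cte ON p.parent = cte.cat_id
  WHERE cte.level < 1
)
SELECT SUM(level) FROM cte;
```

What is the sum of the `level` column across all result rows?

2

Base: cat_id=1 (Classical) at level 0.
Iteration 1: rows with parent in {1} -> All (id 2, level 1), Sports (id 4, level 1).
Iteration 2: level < 1 fails for all current rows; recursion stops.
SUM(level) = 0 + 1 + 1 = 2.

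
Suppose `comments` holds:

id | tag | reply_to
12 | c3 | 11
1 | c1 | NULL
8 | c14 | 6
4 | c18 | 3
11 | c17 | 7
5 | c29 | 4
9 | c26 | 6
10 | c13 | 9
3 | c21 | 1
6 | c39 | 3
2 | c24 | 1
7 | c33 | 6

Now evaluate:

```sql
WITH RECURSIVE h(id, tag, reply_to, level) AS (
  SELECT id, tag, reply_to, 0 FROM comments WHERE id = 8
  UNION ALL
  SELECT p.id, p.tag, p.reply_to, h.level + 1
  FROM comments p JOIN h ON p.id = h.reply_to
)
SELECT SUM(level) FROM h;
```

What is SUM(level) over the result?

6

Base: id=8 (c14), reply_to=6, level 0.
Iteration 1: join on id=6 -> c39 (id 6, reply_to=3, level 1).
Iteration 2: join on id=3 -> c21 (id 3, reply_to=1, level 2).
Iteration 3: join on id=1 -> c1 (id 1, reply_to=NULL, level 3).
Iteration 4: reply_to is NULL; no match; recursion stops.
SUM(level) = 0 + 1 + 2 + 3 = 6.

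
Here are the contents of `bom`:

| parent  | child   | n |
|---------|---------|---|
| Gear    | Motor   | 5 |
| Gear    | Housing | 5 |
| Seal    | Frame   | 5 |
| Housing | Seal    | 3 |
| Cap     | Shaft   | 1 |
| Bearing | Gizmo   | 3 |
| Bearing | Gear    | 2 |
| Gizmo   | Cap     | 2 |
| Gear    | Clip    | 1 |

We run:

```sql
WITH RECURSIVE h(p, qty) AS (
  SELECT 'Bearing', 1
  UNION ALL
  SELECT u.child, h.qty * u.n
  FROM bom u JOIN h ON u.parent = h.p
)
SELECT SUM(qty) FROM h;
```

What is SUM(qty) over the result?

220

Base: (Bearing, qty=1).
Iteration 1: components of {Bearing} -> Gear = 1*2 = 2, Gizmo = 1*3 = 3.
Iteration 2: components of {Gear,Gizmo} -> Cap = 3*2 = 6, Clip = 2*1 = 2, Housing = 2*5 = 10, Motor = 2*5 = 10.
Iteration 3: components of {Cap,Clip,Housing,Motor} -> Seal = 10*3 = 30, Shaft = 6*1 = 6.
Iteration 4: components of {Seal,Shaft} -> Frame = 30*5 = 150.
Iteration 5: no further components; recursion stops.
SUM(qty) = 1 + 2 + 3 + 2 + 10 + 10 + 6 + 30 + 6 + 150 = 220.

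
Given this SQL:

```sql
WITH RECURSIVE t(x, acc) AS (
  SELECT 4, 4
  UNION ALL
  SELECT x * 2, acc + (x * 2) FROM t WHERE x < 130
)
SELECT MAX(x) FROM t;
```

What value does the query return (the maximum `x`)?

256

Base: x=4, acc=4.
Iteration 1: 4 < 130 holds -> x = 4 * 2 = 8, acc = 4 + 8 = 12.
Iteration 2: 8 < 130 holds -> x = 8 * 2 = 16, acc = 12 + 16 = 28.
Iteration 3: 16 < 130 holds -> x = 16 * 2 = 32, acc = 28 + 32 = 60.
Iteration 4: 32 < 130 holds -> x = 32 * 2 = 64, acc = 60 + 64 = 124.
Iteration 5: 64 < 130 holds -> x = 64 * 2 = 128, acc = 124 + 128 = 252.
Iteration 6: 128 < 130 holds -> x = 128 * 2 = 256, acc = 252 + 256 = 508.
Iteration 7: 256 < 130 fails; recursion stops.
x values: 4, 8, 16, 32, 64, 128, 256; the maximum is 256.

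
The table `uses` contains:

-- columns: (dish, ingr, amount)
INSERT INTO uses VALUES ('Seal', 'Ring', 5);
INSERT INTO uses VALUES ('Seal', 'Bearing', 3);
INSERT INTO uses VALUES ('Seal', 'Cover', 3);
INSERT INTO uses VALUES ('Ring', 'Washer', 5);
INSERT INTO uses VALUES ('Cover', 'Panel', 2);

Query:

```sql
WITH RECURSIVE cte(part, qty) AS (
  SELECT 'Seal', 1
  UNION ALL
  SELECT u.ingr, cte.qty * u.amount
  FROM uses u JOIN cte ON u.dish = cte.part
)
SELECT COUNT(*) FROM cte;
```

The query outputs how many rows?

6

Base: (Seal, qty=1).
Iteration 1: components of {Seal} -> Bearing = 1*3 = 3, Cover = 1*3 = 3, Ring = 1*5 = 5.
Iteration 2: components of {Bearing,Cover,Ring} -> Panel = 3*2 = 6, Washer = 5*5 = 25.
Iteration 3: no further components; recursion stops.
Total rows emitted: 6.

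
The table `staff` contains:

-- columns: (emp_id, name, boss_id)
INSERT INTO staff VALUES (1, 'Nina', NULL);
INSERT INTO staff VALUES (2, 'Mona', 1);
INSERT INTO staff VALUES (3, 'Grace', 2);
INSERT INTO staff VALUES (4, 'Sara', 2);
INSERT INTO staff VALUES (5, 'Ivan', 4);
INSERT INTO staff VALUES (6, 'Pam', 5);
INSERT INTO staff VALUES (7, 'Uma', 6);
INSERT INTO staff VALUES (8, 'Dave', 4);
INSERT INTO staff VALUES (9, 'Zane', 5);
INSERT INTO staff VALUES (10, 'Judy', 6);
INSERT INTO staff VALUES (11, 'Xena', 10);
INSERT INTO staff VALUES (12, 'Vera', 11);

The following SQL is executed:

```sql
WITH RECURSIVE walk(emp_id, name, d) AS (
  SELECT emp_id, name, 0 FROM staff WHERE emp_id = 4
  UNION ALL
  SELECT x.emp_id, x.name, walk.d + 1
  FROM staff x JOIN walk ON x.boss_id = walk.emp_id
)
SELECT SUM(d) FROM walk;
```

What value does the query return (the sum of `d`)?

Base: emp_id=4 (Sara) at d 0.
Iteration 1: rows with boss_id in {4} -> Ivan (id 5, d 1), Dave (id 8, d 1).
Iteration 2: rows with boss_id in {5,8} -> Pam (id 6, d 2), Zane (id 9, d 2).
Iteration 3: rows with boss_id in {6,9} -> Uma (id 7, d 3), Judy (id 10, d 3).
Iteration 4: rows with boss_id in {7,10} -> Xena (id 11, d 4).
Iteration 5: rows with boss_id in {11} -> Vera (id 12, d 5).
Iteration 6: no rows with boss_id in {12}; recursion stops.
SUM(d) = 0 + 1 + 1 + 2 + 2 + 3 + 3 + 4 + 5 = 21.

21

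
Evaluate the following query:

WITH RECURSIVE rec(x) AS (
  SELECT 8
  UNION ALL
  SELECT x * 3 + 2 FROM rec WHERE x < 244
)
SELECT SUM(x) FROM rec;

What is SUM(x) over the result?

Base: x=8.
Iteration 1: 8 < 244 holds -> x = 8 * 3 + 2 = 26.
Iteration 2: 26 < 244 holds -> x = 26 * 3 + 2 = 80.
Iteration 3: 80 < 244 holds -> x = 80 * 3 + 2 = 242.
Iteration 4: 242 < 244 holds -> x = 242 * 3 + 2 = 728.
Iteration 5: 728 < 244 fails; recursion stops.
SUM(x) = 8 + 26 + 80 + 242 + 728 = 1084.

1084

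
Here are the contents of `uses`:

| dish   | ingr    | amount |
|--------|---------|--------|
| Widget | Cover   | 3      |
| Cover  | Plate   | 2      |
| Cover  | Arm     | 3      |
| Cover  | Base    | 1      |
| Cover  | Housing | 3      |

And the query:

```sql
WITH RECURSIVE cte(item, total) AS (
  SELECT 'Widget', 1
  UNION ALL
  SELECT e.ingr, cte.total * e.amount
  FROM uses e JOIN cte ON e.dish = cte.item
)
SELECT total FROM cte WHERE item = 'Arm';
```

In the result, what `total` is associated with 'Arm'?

9

Base: (Widget, total=1).
Iteration 1: components of {Widget} -> Cover = 1*3 = 3.
Iteration 2: components of {Cover} -> Arm = 3*3 = 9, Base = 3*1 = 3, Housing = 3*3 = 9, Plate = 3*2 = 6.
Iteration 3: no further components; recursion stops.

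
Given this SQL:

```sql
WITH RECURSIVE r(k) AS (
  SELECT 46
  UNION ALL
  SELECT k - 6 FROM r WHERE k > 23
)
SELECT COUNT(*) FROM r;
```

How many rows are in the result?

5

Base: k=46.
Iteration 1: 46 > 23 holds -> k = 46 - 6 = 40.
Iteration 2: 40 > 23 holds -> k = 40 - 6 = 34.
Iteration 3: 34 > 23 holds -> k = 34 - 6 = 28.
Iteration 4: 28 > 23 holds -> k = 28 - 6 = 22.
Iteration 5: 22 > 23 fails; recursion stops.
Total rows emitted: 5.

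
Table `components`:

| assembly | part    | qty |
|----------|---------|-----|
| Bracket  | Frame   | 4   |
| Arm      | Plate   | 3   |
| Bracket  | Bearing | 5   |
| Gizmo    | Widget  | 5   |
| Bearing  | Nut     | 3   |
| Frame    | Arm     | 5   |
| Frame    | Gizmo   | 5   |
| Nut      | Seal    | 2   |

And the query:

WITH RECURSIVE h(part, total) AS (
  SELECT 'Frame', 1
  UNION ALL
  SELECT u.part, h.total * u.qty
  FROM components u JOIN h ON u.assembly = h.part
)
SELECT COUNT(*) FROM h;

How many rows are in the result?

Base: (Frame, total=1).
Iteration 1: components of {Frame} -> Arm = 1*5 = 5, Gizmo = 1*5 = 5.
Iteration 2: components of {Arm,Gizmo} -> Plate = 5*3 = 15, Widget = 5*5 = 25.
Iteration 3: no further components; recursion stops.
Total rows emitted: 5.

5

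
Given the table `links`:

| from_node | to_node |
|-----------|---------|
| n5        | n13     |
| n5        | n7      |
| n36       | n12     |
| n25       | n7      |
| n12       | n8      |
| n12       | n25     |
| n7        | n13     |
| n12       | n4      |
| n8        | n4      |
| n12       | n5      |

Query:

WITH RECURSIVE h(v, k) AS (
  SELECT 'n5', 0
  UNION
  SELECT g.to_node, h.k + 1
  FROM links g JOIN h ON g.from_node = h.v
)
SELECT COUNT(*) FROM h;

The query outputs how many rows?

Base: (n5, k=0).
Iteration 1: edges from {n5} -> (n13, k=1), (n7, k=1).
Iteration 2: edges from {n13,n7} -> (n13, k=2).
Iteration 3: no outgoing edges from {n13}; recursion stops.
Total rows emitted: 4.

4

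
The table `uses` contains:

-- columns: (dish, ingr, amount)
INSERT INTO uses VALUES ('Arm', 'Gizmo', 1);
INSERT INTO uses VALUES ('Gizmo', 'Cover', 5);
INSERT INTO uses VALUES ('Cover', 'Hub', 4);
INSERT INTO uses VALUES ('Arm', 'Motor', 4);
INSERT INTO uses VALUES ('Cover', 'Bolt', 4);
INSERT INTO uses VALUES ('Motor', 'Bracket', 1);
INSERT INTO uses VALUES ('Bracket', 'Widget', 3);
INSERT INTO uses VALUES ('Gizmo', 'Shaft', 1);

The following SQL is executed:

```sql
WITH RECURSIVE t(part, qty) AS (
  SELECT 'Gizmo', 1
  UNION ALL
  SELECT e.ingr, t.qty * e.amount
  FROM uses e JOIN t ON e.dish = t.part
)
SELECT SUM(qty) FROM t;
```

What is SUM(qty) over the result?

47

Base: (Gizmo, qty=1).
Iteration 1: components of {Gizmo} -> Cover = 1*5 = 5, Shaft = 1*1 = 1.
Iteration 2: components of {Cover,Shaft} -> Bolt = 5*4 = 20, Hub = 5*4 = 20.
Iteration 3: no further components; recursion stops.
SUM(qty) = 1 + 5 + 1 + 20 + 20 = 47.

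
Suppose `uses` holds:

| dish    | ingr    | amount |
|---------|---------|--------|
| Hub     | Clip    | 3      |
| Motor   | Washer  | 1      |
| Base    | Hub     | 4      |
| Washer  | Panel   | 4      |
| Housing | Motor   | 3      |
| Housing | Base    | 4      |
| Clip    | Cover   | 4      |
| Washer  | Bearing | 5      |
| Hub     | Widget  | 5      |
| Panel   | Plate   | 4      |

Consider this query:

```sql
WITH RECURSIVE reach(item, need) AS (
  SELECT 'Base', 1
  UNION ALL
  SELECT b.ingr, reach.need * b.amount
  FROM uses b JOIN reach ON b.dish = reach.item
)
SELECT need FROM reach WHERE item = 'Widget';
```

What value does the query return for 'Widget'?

Base: (Base, need=1).
Iteration 1: components of {Base} -> Hub = 1*4 = 4.
Iteration 2: components of {Hub} -> Clip = 4*3 = 12, Widget = 4*5 = 20.
Iteration 3: components of {Clip,Widget} -> Cover = 12*4 = 48.
Iteration 4: no further components; recursion stops.

20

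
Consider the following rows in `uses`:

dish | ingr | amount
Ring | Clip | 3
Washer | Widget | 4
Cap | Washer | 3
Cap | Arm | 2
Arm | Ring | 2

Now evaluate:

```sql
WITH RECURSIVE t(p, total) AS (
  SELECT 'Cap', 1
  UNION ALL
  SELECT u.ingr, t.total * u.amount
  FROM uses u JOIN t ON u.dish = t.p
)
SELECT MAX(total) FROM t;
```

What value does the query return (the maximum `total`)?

12

Base: (Cap, total=1).
Iteration 1: components of {Cap} -> Arm = 1*2 = 2, Washer = 1*3 = 3.
Iteration 2: components of {Arm,Washer} -> Ring = 2*2 = 4, Widget = 3*4 = 12.
Iteration 3: components of {Ring,Widget} -> Clip = 4*3 = 12.
Iteration 4: no further components; recursion stops.
total values: 1, 3, 2, 12, 4, 12; the maximum is 12.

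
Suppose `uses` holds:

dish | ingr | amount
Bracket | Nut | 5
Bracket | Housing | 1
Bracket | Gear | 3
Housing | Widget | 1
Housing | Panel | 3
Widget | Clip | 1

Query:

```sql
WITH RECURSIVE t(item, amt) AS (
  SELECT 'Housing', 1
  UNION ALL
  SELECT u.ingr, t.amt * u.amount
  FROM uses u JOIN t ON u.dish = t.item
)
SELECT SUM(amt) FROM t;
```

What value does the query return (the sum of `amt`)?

Base: (Housing, amt=1).
Iteration 1: components of {Housing} -> Panel = 1*3 = 3, Widget = 1*1 = 1.
Iteration 2: components of {Panel,Widget} -> Clip = 1*1 = 1.
Iteration 3: no further components; recursion stops.
SUM(amt) = 1 + 1 + 3 + 1 = 6.

6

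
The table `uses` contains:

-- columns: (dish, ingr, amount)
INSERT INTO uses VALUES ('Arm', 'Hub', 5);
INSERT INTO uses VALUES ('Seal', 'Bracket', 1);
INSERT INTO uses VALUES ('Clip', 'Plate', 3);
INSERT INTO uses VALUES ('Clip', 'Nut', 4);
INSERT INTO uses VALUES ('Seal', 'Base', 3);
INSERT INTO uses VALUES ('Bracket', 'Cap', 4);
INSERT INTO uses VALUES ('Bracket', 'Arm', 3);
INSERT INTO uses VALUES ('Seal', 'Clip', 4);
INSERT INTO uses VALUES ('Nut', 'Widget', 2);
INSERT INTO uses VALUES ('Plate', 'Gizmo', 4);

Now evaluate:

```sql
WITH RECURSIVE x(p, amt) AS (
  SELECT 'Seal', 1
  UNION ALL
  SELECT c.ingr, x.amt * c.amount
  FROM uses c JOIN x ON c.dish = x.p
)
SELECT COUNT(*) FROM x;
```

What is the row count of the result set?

Base: (Seal, amt=1).
Iteration 1: components of {Seal} -> Base = 1*3 = 3, Bracket = 1*1 = 1, Clip = 1*4 = 4.
Iteration 2: components of {Base,Bracket,Clip} -> Arm = 1*3 = 3, Cap = 1*4 = 4, Nut = 4*4 = 16, Plate = 4*3 = 12.
Iteration 3: components of {Arm,Cap,Nut,Plate} -> Gizmo = 12*4 = 48, Hub = 3*5 = 15, Widget = 16*2 = 32.
Iteration 4: no further components; recursion stops.
Total rows emitted: 11.

11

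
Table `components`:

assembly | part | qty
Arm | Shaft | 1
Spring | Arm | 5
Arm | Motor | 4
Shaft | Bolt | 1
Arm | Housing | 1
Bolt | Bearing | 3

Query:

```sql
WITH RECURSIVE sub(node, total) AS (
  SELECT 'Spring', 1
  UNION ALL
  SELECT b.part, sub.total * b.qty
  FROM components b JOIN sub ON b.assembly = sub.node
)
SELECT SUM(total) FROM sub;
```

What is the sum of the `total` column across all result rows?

Base: (Spring, total=1).
Iteration 1: components of {Spring} -> Arm = 1*5 = 5.
Iteration 2: components of {Arm} -> Housing = 5*1 = 5, Motor = 5*4 = 20, Shaft = 5*1 = 5.
Iteration 3: components of {Housing,Motor,Shaft} -> Bolt = 5*1 = 5.
Iteration 4: components of {Bolt} -> Bearing = 5*3 = 15.
Iteration 5: no further components; recursion stops.
SUM(total) = 1 + 5 + 5 + 5 + 20 + 5 + 15 = 56.

56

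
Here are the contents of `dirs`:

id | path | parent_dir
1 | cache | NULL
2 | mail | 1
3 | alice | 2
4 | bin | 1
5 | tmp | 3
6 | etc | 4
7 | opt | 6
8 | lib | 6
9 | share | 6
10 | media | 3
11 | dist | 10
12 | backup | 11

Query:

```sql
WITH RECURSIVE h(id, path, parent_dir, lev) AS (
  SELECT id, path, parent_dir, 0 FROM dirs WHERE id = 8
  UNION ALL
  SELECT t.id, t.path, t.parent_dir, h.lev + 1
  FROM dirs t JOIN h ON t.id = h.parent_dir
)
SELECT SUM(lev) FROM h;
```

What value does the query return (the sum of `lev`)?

6

Base: id=8 (lib), parent_dir=6, lev 0.
Iteration 1: join on id=6 -> etc (id 6, parent_dir=4, lev 1).
Iteration 2: join on id=4 -> bin (id 4, parent_dir=1, lev 2).
Iteration 3: join on id=1 -> cache (id 1, parent_dir=NULL, lev 3).
Iteration 4: parent_dir is NULL; no match; recursion stops.
SUM(lev) = 0 + 1 + 2 + 3 = 6.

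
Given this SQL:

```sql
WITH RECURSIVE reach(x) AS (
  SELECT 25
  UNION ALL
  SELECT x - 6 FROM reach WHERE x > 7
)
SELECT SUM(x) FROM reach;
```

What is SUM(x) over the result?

Base: x=25.
Iteration 1: 25 > 7 holds -> x = 25 - 6 = 19.
Iteration 2: 19 > 7 holds -> x = 19 - 6 = 13.
Iteration 3: 13 > 7 holds -> x = 13 - 6 = 7.
Iteration 4: 7 > 7 fails; recursion stops.
SUM(x) = 25 + 19 + 13 + 7 = 64.

64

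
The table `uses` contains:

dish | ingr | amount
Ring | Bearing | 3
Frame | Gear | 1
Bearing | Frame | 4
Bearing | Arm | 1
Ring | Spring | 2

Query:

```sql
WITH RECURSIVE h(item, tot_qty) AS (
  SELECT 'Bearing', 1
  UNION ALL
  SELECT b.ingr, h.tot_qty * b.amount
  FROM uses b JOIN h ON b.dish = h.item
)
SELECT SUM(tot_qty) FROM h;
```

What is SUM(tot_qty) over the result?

Base: (Bearing, tot_qty=1).
Iteration 1: components of {Bearing} -> Arm = 1*1 = 1, Frame = 1*4 = 4.
Iteration 2: components of {Arm,Frame} -> Gear = 4*1 = 4.
Iteration 3: no further components; recursion stops.
SUM(tot_qty) = 1 + 1 + 4 + 4 = 10.

10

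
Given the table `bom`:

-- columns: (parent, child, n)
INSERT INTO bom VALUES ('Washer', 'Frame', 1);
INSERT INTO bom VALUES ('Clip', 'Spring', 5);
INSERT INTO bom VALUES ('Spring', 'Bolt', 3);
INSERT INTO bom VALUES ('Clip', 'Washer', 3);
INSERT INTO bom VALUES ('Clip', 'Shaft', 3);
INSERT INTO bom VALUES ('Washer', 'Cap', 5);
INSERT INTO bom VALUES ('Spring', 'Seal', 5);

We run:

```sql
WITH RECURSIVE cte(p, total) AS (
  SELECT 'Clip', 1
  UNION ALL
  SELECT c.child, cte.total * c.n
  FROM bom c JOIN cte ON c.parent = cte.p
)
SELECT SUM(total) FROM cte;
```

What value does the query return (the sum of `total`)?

Base: (Clip, total=1).
Iteration 1: components of {Clip} -> Shaft = 1*3 = 3, Spring = 1*5 = 5, Washer = 1*3 = 3.
Iteration 2: components of {Shaft,Spring,Washer} -> Bolt = 5*3 = 15, Cap = 3*5 = 15, Frame = 3*1 = 3, Seal = 5*5 = 25.
Iteration 3: no further components; recursion stops.
SUM(total) = 1 + 5 + 3 + 3 + 15 + 25 + 3 + 15 = 70.

70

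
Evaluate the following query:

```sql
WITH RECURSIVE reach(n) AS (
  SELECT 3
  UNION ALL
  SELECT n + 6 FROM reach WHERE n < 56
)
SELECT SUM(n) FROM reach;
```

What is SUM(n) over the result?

300

Base: n=3.
Iteration 1: 3 < 56 holds -> n = 3 + 6 = 9.
Iteration 2: 9 < 56 holds -> n = 9 + 6 = 15.
Iteration 3: 15 < 56 holds -> n = 15 + 6 = 21.
Iteration 4: 21 < 56 holds -> n = 21 + 6 = 27.
Iteration 5: 27 < 56 holds -> n = 27 + 6 = 33.
Iteration 6: 33 < 56 holds -> n = 33 + 6 = 39.
Iteration 7: 39 < 56 holds -> n = 39 + 6 = 45.
Iteration 8: 45 < 56 holds -> n = 45 + 6 = 51.
Iteration 9: 51 < 56 holds -> n = 51 + 6 = 57.
Iteration 10: 57 < 56 fails; recursion stops.
SUM(n) = 3 + 9 + 15 + 21 + 27 + 33 + 39 + 45 + 51 + 57 = 300.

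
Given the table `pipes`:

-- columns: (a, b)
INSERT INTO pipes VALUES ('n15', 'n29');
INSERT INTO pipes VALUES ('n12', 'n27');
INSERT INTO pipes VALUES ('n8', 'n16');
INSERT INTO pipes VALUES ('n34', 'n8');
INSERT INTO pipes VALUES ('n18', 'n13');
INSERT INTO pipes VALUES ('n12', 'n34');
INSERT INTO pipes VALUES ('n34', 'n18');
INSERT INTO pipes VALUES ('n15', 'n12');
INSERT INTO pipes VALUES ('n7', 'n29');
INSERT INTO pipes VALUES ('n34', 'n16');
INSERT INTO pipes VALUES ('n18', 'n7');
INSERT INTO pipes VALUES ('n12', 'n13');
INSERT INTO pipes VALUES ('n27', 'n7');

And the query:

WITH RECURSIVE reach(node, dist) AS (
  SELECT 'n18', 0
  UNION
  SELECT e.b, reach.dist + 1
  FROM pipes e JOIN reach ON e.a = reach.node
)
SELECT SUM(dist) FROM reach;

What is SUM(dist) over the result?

Base: (n18, dist=0).
Iteration 1: edges from {n18} -> (n13, dist=1), (n7, dist=1).
Iteration 2: edges from {n13,n7} -> (n29, dist=2).
Iteration 3: no outgoing edges from {n29}; recursion stops.
SUM(dist) = 0 + 1 + 1 + 2 = 4.

4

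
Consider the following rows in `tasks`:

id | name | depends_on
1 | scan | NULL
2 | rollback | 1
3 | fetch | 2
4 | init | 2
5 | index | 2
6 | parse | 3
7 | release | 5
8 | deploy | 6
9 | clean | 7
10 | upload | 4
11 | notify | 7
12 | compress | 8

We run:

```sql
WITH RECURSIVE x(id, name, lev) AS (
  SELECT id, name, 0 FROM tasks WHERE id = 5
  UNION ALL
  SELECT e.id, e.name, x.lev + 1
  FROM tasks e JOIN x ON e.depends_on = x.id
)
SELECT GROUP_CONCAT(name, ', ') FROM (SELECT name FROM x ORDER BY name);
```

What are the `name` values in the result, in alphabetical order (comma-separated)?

Base: id=5 (index) at lev 0.
Iteration 1: rows with depends_on in {5} -> release (id 7, lev 1).
Iteration 2: rows with depends_on in {7} -> clean (id 9, lev 2), notify (id 11, lev 2).
Iteration 3: no rows with depends_on in {9,11}; recursion stops.

clean, index, notify, release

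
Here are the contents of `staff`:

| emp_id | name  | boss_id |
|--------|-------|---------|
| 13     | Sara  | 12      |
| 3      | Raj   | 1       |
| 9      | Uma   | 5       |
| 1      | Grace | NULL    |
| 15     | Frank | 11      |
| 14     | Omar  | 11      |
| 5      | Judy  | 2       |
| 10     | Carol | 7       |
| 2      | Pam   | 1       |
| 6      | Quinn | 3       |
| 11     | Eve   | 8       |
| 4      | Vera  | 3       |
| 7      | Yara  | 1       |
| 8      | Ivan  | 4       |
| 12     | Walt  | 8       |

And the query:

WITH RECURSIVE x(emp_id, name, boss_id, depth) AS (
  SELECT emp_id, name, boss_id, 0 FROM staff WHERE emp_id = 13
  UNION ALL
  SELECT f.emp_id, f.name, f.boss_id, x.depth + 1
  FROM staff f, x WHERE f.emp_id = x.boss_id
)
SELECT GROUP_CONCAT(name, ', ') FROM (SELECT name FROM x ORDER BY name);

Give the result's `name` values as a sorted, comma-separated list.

Base: emp_id=13 (Sara), boss_id=12, depth 0.
Iteration 1: join on emp_id=12 -> Walt (id 12, boss_id=8, depth 1).
Iteration 2: join on emp_id=8 -> Ivan (id 8, boss_id=4, depth 2).
Iteration 3: join on emp_id=4 -> Vera (id 4, boss_id=3, depth 3).
Iteration 4: join on emp_id=3 -> Raj (id 3, boss_id=1, depth 4).
Iteration 5: join on emp_id=1 -> Grace (id 1, boss_id=NULL, depth 5).
Iteration 6: boss_id is NULL; no match; recursion stops.

Grace, Ivan, Raj, Sara, Vera, Walt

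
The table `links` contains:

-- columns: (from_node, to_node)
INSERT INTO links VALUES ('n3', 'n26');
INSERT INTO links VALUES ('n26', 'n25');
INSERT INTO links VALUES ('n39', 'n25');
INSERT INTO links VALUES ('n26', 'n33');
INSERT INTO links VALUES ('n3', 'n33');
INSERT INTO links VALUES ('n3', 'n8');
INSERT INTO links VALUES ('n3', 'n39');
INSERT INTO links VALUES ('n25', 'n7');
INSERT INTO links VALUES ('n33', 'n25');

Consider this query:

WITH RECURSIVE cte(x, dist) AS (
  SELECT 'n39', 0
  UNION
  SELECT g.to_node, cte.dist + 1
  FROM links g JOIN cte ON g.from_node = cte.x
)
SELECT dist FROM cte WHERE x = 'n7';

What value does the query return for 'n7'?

Base: (n39, dist=0).
Iteration 1: edges from {n39} -> (n25, dist=1).
Iteration 2: edges from {n25} -> (n7, dist=2).
Iteration 3: no outgoing edges from {n7}; recursion stops.

2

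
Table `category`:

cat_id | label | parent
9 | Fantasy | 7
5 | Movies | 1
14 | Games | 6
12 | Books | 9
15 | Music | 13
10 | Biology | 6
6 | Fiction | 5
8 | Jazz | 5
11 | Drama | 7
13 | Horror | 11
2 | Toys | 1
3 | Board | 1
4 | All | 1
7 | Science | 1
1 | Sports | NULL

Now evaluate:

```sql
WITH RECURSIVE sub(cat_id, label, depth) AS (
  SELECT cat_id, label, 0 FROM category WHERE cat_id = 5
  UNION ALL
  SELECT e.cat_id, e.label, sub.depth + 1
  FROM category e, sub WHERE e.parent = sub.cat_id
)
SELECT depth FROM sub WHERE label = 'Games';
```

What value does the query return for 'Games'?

2

Base: cat_id=5 (Movies) at depth 0.
Iteration 1: rows with parent in {5} -> Fiction (id 6, depth 1), Jazz (id 8, depth 1).
Iteration 2: rows with parent in {6,8} -> Biology (id 10, depth 2), Games (id 14, depth 2).
Iteration 3: no rows with parent in {10,14}; recursion stops.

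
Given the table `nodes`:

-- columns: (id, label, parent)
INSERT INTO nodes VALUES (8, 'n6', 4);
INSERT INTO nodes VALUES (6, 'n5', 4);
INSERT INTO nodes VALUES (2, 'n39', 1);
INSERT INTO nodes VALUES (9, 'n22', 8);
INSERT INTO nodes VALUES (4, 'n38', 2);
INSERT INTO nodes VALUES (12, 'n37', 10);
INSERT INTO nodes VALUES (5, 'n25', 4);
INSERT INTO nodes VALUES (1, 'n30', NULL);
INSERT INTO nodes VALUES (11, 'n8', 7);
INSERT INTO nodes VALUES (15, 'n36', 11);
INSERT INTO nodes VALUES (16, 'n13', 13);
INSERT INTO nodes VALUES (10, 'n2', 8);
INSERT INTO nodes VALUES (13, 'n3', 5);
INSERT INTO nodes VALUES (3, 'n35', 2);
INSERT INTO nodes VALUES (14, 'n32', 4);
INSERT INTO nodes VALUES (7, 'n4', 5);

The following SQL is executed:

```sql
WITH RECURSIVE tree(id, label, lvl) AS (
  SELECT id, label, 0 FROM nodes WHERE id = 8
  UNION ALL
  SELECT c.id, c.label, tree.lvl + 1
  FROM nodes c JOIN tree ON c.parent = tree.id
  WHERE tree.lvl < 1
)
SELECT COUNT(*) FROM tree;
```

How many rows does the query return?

3

Base: id=8 (n6) at lvl 0.
Iteration 1: rows with parent in {8} -> n22 (id 9, lvl 1), n2 (id 10, lvl 1).
Iteration 2: lvl < 1 fails for all current rows; recursion stops.
Total rows emitted: 3.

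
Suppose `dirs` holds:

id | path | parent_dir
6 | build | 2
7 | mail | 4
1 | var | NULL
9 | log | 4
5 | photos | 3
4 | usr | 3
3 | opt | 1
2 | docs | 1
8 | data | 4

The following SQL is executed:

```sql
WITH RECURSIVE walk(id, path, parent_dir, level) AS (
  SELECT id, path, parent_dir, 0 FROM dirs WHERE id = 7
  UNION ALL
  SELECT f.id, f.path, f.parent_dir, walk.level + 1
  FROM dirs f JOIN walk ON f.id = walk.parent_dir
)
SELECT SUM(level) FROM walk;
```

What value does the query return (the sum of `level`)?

Base: id=7 (mail), parent_dir=4, level 0.
Iteration 1: join on id=4 -> usr (id 4, parent_dir=3, level 1).
Iteration 2: join on id=3 -> opt (id 3, parent_dir=1, level 2).
Iteration 3: join on id=1 -> var (id 1, parent_dir=NULL, level 3).
Iteration 4: parent_dir is NULL; no match; recursion stops.
SUM(level) = 0 + 1 + 2 + 3 = 6.

6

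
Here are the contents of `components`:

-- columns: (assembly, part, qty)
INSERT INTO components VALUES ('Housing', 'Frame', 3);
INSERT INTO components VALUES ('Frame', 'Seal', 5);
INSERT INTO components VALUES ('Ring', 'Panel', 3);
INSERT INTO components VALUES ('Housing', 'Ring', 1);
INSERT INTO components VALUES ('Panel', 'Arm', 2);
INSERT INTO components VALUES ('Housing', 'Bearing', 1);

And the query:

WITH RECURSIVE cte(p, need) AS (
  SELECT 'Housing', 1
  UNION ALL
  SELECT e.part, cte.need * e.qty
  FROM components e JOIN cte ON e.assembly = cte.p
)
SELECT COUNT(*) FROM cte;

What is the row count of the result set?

Base: (Housing, need=1).
Iteration 1: components of {Housing} -> Bearing = 1*1 = 1, Frame = 1*3 = 3, Ring = 1*1 = 1.
Iteration 2: components of {Bearing,Frame,Ring} -> Panel = 1*3 = 3, Seal = 3*5 = 15.
Iteration 3: components of {Panel,Seal} -> Arm = 3*2 = 6.
Iteration 4: no further components; recursion stops.
Total rows emitted: 7.

7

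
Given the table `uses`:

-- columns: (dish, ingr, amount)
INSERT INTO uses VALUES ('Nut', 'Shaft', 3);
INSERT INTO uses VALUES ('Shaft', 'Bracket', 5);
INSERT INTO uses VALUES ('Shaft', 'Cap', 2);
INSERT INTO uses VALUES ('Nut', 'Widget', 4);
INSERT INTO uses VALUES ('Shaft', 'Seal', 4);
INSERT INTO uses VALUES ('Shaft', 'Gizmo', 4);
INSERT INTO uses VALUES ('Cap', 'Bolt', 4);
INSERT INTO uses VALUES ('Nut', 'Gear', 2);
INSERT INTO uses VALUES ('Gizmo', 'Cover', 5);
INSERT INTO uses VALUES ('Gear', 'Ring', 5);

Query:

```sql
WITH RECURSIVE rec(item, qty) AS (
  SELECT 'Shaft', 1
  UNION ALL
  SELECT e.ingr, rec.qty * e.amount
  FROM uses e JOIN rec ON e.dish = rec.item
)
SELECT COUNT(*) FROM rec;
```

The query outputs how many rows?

Base: (Shaft, qty=1).
Iteration 1: components of {Shaft} -> Bracket = 1*5 = 5, Cap = 1*2 = 2, Gizmo = 1*4 = 4, Seal = 1*4 = 4.
Iteration 2: components of {Bracket,Cap,Gizmo,Seal} -> Bolt = 2*4 = 8, Cover = 4*5 = 20.
Iteration 3: no further components; recursion stops.
Total rows emitted: 7.

7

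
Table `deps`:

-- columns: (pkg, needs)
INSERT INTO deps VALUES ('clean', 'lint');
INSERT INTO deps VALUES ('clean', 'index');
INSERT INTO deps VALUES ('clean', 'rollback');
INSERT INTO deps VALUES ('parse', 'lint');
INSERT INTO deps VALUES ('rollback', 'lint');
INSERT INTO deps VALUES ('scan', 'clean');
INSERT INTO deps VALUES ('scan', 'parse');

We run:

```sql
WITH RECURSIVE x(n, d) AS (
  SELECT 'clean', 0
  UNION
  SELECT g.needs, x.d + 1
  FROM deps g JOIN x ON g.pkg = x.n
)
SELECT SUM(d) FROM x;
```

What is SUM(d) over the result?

5

Base: (clean, d=0).
Iteration 1: edges from {clean} -> (index, d=1), (lint, d=1), (rollback, d=1).
Iteration 2: edges from {index,lint,rollback} -> (lint, d=2).
Iteration 3: no outgoing edges from {lint}; recursion stops.
SUM(d) = 0 + 1 + 1 + 1 + 2 = 5.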